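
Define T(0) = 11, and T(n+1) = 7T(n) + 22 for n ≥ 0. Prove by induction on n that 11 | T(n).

Base case: T(0) = 11 = 11·1, so 11 | T(0).
Assume 11 | T(r), so T(r) = 11t for some integer t.
Then T(r+1) = 7T(r) + 22 = 7·(11t) + 22 = 11(7t + 2), so 11 | T(r+1).
This completes the inductive step, so 11 | T(n) for all n ≥ 0.

11 | T(n)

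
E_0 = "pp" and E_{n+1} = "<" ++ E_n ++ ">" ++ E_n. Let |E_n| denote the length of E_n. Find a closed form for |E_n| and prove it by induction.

Claim: |E_n| = 2^{n+2} − 2.

Base case: |E_0| = 2, and 2^{0+2} − 2 = 2.
Assume |E_r| = 2^{r+2} − 2.
Then |E_{r+1}| = 1 + |E_r| + 1 + |E_r| = 2|E_r| + 2 = 2(2^{r+2} − 2) + 2 = 2^{r+3} − 4 + 2 = 2^{r+3} − 2.
So the formula holds for r+1, and by induction |E_n| = 2^{n+2} − 2 for all n ≥ 0.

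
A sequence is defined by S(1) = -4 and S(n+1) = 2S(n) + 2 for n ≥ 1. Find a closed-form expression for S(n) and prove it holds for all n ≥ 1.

Claim: S(n) = -2^n − 2.

Base case: S(1) = -4, and -2^1 − 2 = -2 − 2 = -4.
Assume S(m) = -2^m − 2 for some m ≥ 1.
Then S(m+1) = 2S(m) + 2 = 2·(-2^m − 2) + 2 = -2^{m+1} − 4 + 2 = -2^{m+1} − 2.
This completes the inductive step, so S(n) = -2^n − 2 for all n ≥ 1.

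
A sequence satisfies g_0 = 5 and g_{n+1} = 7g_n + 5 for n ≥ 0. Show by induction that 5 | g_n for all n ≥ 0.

Base case: g_0 = 5 = 5·1, so 5 | g_0.
Assume 5 | g_j, so g_j = 5t for some integer t.
Then g_{j+1} = 7g_j + 5 = 7·(5t) + 5 = 5(7t + 1), so 5 | g_{j+1}.
By induction, 5 | g_n for all n ≥ 0.

5 | g_n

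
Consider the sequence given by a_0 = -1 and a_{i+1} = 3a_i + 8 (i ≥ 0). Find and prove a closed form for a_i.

Claim: a_i = 3^{i+1} − 4.

Base case: a_0 = -1, and 3^{0+1} − 4 = 3 − 4 = -1.
Assume a_j = 3^{j+1} − 4 for some j ≥ 0.
Then a_{j+1} = 3a_j + 8 = 3·(3^{j+1} − 4) + 8 = 3^{j+2} − 12 + 8 = 3^{j+2} − 4.
This completes the inductive step, so a_i = 3^{i+1} − 4 for all i ≥ 0.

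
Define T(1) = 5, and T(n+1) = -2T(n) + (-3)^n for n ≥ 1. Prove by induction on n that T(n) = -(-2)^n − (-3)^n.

Base case: T(1) = 5, and -(-2)^1 − (-3)^1 = 2 + 3 = 5.
Assume T(m) = -(-2)^m − (-3)^m for some m ≥ 1.
Then T(m+1) = -2T(m) + (-3)^m = -2·(-(-2)^m − (-3)^m) + (-3)^m = -(-2)^{m+1} + 2·(-3)^m + (-3)^m = -(-2)^{m+1} + 3·(-3)^m = -(-2)^{m+1} − (-3)^{m+1}.
Hence T(n) = -(-2)^n − (-3)^n for every n ≥ 1, by induction.

T(n) = -(-2)^n − (-3)^n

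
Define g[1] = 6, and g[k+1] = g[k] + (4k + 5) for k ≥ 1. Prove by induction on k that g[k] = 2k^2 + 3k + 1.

Base case: g[1] = 6, and 2·1^2 + 3·1 + 1 = 6.
Assume g[r] = 2r^2 + 3r + 1.
Then g[r+1] = g[r] + (4r + 5) = (2r^2 + 3r + 1) + (4r + 5) = 2r^2 + 7r + 6,
and 2·(r+1)^2 + 3·(r+1) + 1 = 2r^2 + 7r + 6.
This completes the inductive step, so g[k] = 2k^2 + 3k + 1 for all k ≥ 1.

g[k] = 2k^2 + 3k + 1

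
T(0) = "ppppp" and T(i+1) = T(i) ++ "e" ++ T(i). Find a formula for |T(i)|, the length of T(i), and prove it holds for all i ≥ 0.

Claim: |T(i)| = 6·2^i − 1.

Base case: |T(0)| = 5, and 6·2^0 − 1 = 5.
Assume |T(j)| = 6·2^j − 1.
Then |T(j+1)| = |T(j)| + 1 + |T(j)| = 2|T(j)| + 1 = 2(6·2^j − 1) + 1 = 6·2^{j+1} − 2 + 1 = 6·2^{j+1} − 1.
Hence |T(i)| = 6·2^i − 1 for every i ≥ 0, by induction.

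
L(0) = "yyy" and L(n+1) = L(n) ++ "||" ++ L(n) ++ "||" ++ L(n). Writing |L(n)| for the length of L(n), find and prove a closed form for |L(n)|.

Claim: |L(n)| = 5·3^n − 2.

Base case: |L(0)| = 3, and 5·3^0 − 2 = 3.
Assume |L(r)| = 5·3^r − 2.
Then |L(r+1)| = 3|L(r)| + 4 = 3(5·3^r − 2) + 4 = 5·3^{r+1} − 6 + 4 = 5·3^{r+1} − 2.
So the formula holds for r+1, and by induction |L(n)| = 5·3^n − 2 for all n ≥ 0.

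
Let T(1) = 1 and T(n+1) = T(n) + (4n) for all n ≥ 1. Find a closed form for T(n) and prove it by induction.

Claim: T(n) = 2n^2 − 2n + 1.

Base case: T(1) = 1, and 2·1^2 − 2·1 + 1 = 1.
Assume T(k) = 2k^2 − 2k + 1.
Then T(k+1) = T(k) + (4k) = (2k^2 − 2k + 1) + (4k) = 2k^2 + 2k + 1,
and 2·(k+1)^2 − 2·(k+1) + 1 = 2k^2 + 2k + 1.
This completes the inductive step, so T(n) = 2n^2 − 2n + 1 for all n ≥ 1.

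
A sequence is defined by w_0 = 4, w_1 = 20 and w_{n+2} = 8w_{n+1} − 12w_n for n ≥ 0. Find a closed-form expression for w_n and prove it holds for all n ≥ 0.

Claim: w_n = 3·6^n + 2^n.

Base cases: w_0 = 4 and 3·6^0 + 2^0 = 4; w_1 = 20 and 3·6^1 + 2^1 = 20.
Assume w_j = 3·6^j + 2^j for all 0 ≤ j ≤ k, where k ≥ 1.
Then w_{k+1} = 8w_k − 12w_{k−1} = 8·(3·6^k + 2^k) − 12·(3·6^{k−1} + 2^{k−1}) = 3·(8·6 − 12)6^{k−1} + (8·2 − 12)2^{k−1} = 108·6^{k−1} + 4·2^{k−1} = 3·6^{k+1} + 2^{k+1}.
By strong induction, w_n = 3·6^n + 2^n for all n ≥ 0.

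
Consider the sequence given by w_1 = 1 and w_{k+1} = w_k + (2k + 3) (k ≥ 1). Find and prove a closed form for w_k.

Claim: w_k = k^2 + 2k − 2.

Base case: w_1 = 1, and 1^2 + 2·1 − 2 = 1.
Assume w_r = r^2 + 2r − 2.
Then w_{r+1} = w_r + (2r + 3) = (r^2 + 2r − 2) + (2r + 3) = r^2 + 4r + 1,
and (r+1)^2 + 2·(r+1) − 2 = r^2 + 4r + 1.
This completes the inductive step, so w_k = k^2 + 2k − 2 for all k ≥ 1.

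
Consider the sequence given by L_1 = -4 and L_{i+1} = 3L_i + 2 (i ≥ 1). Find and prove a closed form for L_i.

Claim: L_i = -3^i − 1.

Base case: L_1 = -4, and -3^1 − 1 = -3 − 1 = -4.
Assume L_m = -3^m − 1 for some m ≥ 1.
Then L_{m+1} = 3L_m + 2 = 3·(-3^m − 1) + 2 = -3^{m+1} − 3 + 2 = -3^{m+1} − 1.
By induction, L_i = -3^i − 1 for all i ≥ 1.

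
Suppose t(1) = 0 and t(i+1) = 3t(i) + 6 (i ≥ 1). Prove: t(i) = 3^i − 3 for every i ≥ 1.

Base case: t(1) = 0, and 3^1 − 3 = 3 − 3 = 0.
Assume t(r) = 3^r − 3 for some r ≥ 1.
Then t(r+1) = 3t(r) + 6 = 3·(3^r − 3) + 6 = 3^{r+1} − 9 + 6 = 3^{r+1} − 3.
So the formula holds for r+1, and by induction t(i) = 3^i − 3 for all i ≥ 1.

t(i) = 3^i − 3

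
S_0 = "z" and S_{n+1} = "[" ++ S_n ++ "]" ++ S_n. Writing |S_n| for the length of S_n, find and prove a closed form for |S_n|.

Claim: |S_n| = 3·2^n − 2.

Base case: |S_0| = 1, and 3·2^0 − 2 = 1.
Assume |S_k| = 3·2^k − 2.
Then |S_{k+1}| = 1 + |S_k| + 1 + |S_k| = 2|S_k| + 2 = 2(3·2^k − 2) + 2 = 3·2^{k+1} − 4 + 2 = 3·2^{k+1} − 2.
This completes the inductive step, so |S_n| = 3·2^n − 2 for all n ≥ 0.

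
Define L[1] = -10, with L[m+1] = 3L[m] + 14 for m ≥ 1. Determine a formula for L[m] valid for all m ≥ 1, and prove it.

Claim: L[m] = -3^m − 7.

Base case: L[1] = -10, and -3^1 − 7 = -3 − 7 = -10.
Assume L[r] = -3^r − 7 for some r ≥ 1.
Then L[r+1] = 3L[r] + 14 = 3·(-3^r − 7) + 14 = -3^{r+1} − 21 + 14 = -3^{r+1} − 7.
By induction, L[m] = -3^m − 7 for all m ≥ 1.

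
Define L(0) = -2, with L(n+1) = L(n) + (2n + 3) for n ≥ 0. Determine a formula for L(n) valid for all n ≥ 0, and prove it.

Claim: L(n) = n^2 + 2n − 2.

Base case: L(0) = -2, and 0^2 + 2·0 − 2 = -2.
Assume L(r) = r^2 + 2r − 2.
Then L(r+1) = L(r) + (2r + 3) = (r^2 + 2r − 2) + (2r + 3) = r^2 + 4r + 1,
and (r+1)^2 + 2·(r+1) − 2 = r^2 + 4r + 1.
By induction, L(n) = n^2 + 2n − 2 for all n ≥ 0.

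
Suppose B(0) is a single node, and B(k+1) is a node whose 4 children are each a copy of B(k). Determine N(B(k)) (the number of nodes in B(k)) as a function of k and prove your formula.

Claim: N(B(k)) = (4^{k+1} − 1)/3.

Base case: N(B(0)) = 1, and (4^{0+1} − 1)/3 = 1.
Assume N(B(j)) = (4^{j+1} − 1)/3.
Then N(B(j+1)) = 1 + 4N(B(j)) = 1 + 4·(4^{j+1} − 1)/3 = 1 + (4^{j+2} − 4)/3 = (3 + 4^{j+2} − 4)/3 = (4^{j+2} − 1)/3.
So the formula holds for j+1, and by induction N(B(k)) = (4^{k+1} − 1)/3 for all k ≥ 0.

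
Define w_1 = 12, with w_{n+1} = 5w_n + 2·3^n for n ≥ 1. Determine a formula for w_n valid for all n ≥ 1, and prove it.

Claim: w_n = 3·5^n − 3^n.

Base case: w_1 = 12, and 3·5^1 − 3^1 = 15 − 3 = 12.
Assume w_m = 3·5^m − 3^m for some m ≥ 1.
Then w_{m+1} = 5w_m + 2·3^m = 5·(3·5^m − 3^m) + 2·3^m = 3·5^{m+1} − 5·3^m + 2·3^m = 3·5^{m+1} − 3·3^m = 3·5^{m+1} − 3^{m+1}.
By induction, w_n = 3·5^n − 3^n for all n ≥ 1.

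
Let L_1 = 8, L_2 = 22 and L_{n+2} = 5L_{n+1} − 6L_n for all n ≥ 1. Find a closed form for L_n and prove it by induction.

Claim: L_n = 2^n + 2·3^n.

Base cases: L_1 = 8 and 2^1 + 2·3^1 = 8; L_2 = 22 and 2^2 + 2·3^2 = 22.
Assume L_j = 2^j + 2·3^j for all 1 ≤ j ≤ m, where m ≥ 2.
Then L_{m+1} = 5L_m − 6L_{m−1} = 5·(2^m + 2·3^m) − 6·(2^{m−1} + 2·3^{m−1}) = (5·2 − 6)2^{m−1} + 2·(5·3 − 6)3^{m−1} = 4·2^{m−1} + 18·3^{m−1} = 2^{m+1} + 2·3^{m+1}.
This completes the inductive step, so L_n = 2^n + 2·3^n for all n ≥ 1.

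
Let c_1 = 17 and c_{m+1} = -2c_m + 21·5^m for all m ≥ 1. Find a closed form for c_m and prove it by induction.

Claim: c_m = -(-2)^m + 3·5^m.

Base case: c_1 = 17, and -(-2)^1 + 3·5^1 = 2 + 15 = 17.
Assume c_r = -(-2)^r + 3·5^r for some r ≥ 1.
Then c_{r+1} = -2c_r + 21·5^r = -2·(-(-2)^r + 3·5^r) + 21·5^r = -(-2)^{r+1} − 6·5^r + 21·5^r = -(-2)^{r+1} + 15·5^r = -(-2)^{r+1} + 3·5^{r+1}.
By induction, c_m = -(-2)^m + 3·5^m for all m ≥ 1.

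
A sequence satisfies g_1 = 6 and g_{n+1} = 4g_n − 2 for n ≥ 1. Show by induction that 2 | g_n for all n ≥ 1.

Base case: g_1 = 6 = 2·3, so 2 | g_1.
Assume 2 | g_j, so g_j = 2t for some integer t.
Then g_{j+1} = 4g_j − 2 = 4·(2t) − 2 = 2(4t − 1), so 2 | g_{j+1}.
Hence 2 | g_n for every n ≥ 1, by induction.

2 | g_n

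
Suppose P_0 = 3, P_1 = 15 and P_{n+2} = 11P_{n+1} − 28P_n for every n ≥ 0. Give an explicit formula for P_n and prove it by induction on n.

Claim: P_n = 7^n + 2·4^n.

Base cases: P_0 = 3 and 7^0 + 2·4^0 = 3; P_1 = 15 and 7^1 + 2·4^1 = 15.
Assume P_j = 7^j + 2·4^j for all 0 ≤ j ≤ k, where k ≥ 1.
Then P_{k+1} = 11P_k − 28P_{k−1} = 11·(7^k + 2·4^k) − 28·(7^{k−1} + 2·4^{k−1}) = (11·7 − 28)7^{k−1} + 2·(11·4 − 28)4^{k−1} = 49·7^{k−1} + 32·4^{k−1} = 7^{k+1} + 2·4^{k+1}.
This completes the inductive step, so P_n = 7^n + 2·4^n for all n ≥ 0.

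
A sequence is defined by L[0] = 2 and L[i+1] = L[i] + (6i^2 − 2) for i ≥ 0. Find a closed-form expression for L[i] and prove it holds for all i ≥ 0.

Claim: L[i] = 2i^3 − 3i^2 − i + 2.

Base case: L[0] = 2, and 2·0^3 − 3·0^2 − 0 + 2 = 2.
Assume L[m] = 2m^3 − 3m^2 − m + 2.
Then L[m+1] = L[m] + (6m^2 − 2) = (2m^3 − 3m^2 − m + 2) + (6m^2 − 2) = 2m^3 + 3m^2 − m,
and 2·(m+1)^3 − 3·(m+1)^2 − (m+1) + 2 = 2m^3 + 3m^2 − m.
Hence L[i] = 2i^3 − 3i^2 − i + 2 for every i ≥ 0, by induction.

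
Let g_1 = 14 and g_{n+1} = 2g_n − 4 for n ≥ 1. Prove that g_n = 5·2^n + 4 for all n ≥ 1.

Base case: g_1 = 14, and 5·2^1 + 4 = 10 + 4 = 14.
Assume g_j = 5·2^j + 4 for some j ≥ 1.
Then g_{j+1} = 2g_j − 4 = 2·(5·2^j + 4) − 4 = 10·2^j + 8 − 4 = 5·2^{j+1} + 4.
This completes the inductive step, so g_n = 5·2^n + 4 for all n ≥ 1.

g_n = 5·2^n + 4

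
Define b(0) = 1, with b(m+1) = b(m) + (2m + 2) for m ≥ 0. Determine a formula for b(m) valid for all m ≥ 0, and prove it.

Claim: b(m) = m^2 + m + 1.

Base case: b(0) = 1, and 0^2 + 0 + 1 = 1.
Assume b(j) = j^2 + j + 1.
Then b(j+1) = b(j) + (2j + 2) = (j^2 + j + 1) + (2j + 2) = j^2 + 3j + 3,
and (j+1)^2 + (j+1) + 1 = j^2 + 3j + 3.
Hence b(m) = m^2 + m + 1 for every m ≥ 0, by induction.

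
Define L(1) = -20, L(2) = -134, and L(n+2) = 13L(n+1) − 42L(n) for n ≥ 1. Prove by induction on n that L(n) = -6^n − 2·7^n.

Base cases: L(1) = -20 and -6^1 − 2·7^1 = -20; L(2) = -134 and -6^2 − 2·7^2 = -134.
Assume L(i) = -6^i − 2·7^i for all 1 ≤ i ≤ j, where j ≥ 2.
Then L(j+1) = 13L(j) − 42L(j−1) = 13·(-6^j − 2·7^j) − 42·(-6^{j−1} − 2·7^{j−1}) = -(13·6 − 42)6^{j−1} − 2·(13·7 − 42)7^{j−1} = -36·6^{j−1} − 98·7^{j−1} = -6^{j+1} − 2·7^{j+1}.
So the formula holds for j+1, and by strong induction L(n) = -6^n − 2·7^n for all n ≥ 1.

L(n) = -6^n − 2·7^n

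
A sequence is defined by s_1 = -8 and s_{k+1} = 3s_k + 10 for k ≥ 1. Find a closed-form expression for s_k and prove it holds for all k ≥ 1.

Claim: s_k = -3^k − 5.

Base case: s_1 = -8, and -3^1 − 5 = -3 − 5 = -8.
Assume s_m = -3^m − 5 for some m ≥ 1.
Then s_{m+1} = 3s_m + 10 = 3·(-3^m − 5) + 10 = -3^{m+1} − 15 + 10 = -3^{m+1} − 5.
This completes the inductive step, so s_k = -3^k − 5 for all k ≥ 1.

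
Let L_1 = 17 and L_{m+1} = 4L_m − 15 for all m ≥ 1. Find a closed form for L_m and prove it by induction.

Claim: L_m = 3·4^m + 5.

Base case: L_1 = 17, and 3·4^1 + 5 = 12 + 5 = 17.
Assume L_k = 3·4^k + 5 for some k ≥ 1.
Then L_{k+1} = 4L_k − 15 = 4·(3·4^k + 5) − 15 = 12·4^k + 20 − 15 = 3·4^{k+1} + 5.
So the formula holds for k+1, and by induction L_m = 3·4^m + 5 for all m ≥ 1.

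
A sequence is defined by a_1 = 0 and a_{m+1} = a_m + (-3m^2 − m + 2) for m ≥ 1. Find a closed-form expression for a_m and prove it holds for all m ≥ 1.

Claim: a_m = -m^3 + m^2 + 2m − 2.

Base case: a_1 = 0, and -1^3 + 1^2 + 2·1 − 2 = 0.
Assume a_j = -j^3 + j^2 + 2j − 2.
Then a_{j+1} = a_j + (-3j^2 − j + 2) = (-j^3 + j^2 + 2j − 2) + (-3j^2 − j + 2) = -j^3 − 2j^2 + j,
and -(j+1)^3 + (j+1)^2 + 2·(j+1) − 2 = -j^3 − 2j^2 + j.
This completes the inductive step, so a_m = -m^3 + m^2 + 2m − 2 for all m ≥ 1.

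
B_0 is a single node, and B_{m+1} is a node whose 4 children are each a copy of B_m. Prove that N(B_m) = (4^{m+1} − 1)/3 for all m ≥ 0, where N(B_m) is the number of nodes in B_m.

Base case: N(B_0) = 1, and (4^{0+1} − 1)/3 = 1.
Assume N(B_r) = (4^{r+1} − 1)/3.
Then N(B_{r+1}) = 1 + 4N(B_r) = 1 + 4·(4^{r+1} − 1)/3 = 1 + (4^{r+2} − 4)/3 = (3 + 4^{r+2} − 4)/3 = (4^{r+2} − 1)/3.
Hence N(B_m) = (4^{m+1} − 1)/3 for every m ≥ 0, by induction.

N(B_m) = (4^{m+1} − 1)/3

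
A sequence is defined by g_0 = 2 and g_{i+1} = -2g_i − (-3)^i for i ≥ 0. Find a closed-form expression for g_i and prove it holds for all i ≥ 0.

Claim: g_i = (-2)^i + (-3)^i.

Base case: g_0 = 2, and (-2)^0 + (-3)^0 = 1 + 1 = 2.
Assume g_m = (-2)^m + (-3)^m for some m ≥ 0.
Then g_{m+1} = -2g_m − (-3)^m = -2·((-2)^m + (-3)^m) − (-3)^m = (-2)^{m+1} − 2·(-3)^m − (-3)^m = (-2)^{m+1} − 3·(-3)^m = (-2)^{m+1} + (-3)^{m+1}.
By induction, g_i = (-2)^i + (-3)^i for all i ≥ 0.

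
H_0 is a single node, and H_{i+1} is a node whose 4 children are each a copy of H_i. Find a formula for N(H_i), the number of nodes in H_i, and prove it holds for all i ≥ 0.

Claim: N(H_i) = (4^{i+1} − 1)/3.

Base case: N(H_0) = 1, and (4^{0+1} − 1)/3 = 1.
Assume N(H_m) = (4^{m+1} − 1)/3.
Then N(H_{m+1}) = 1 + 4N(H_m) = 1 + 4·(4^{m+1} − 1)/3 = 1 + (4^{m+2} − 4)/3 = (3 + 4^{m+2} − 4)/3 = (4^{m+2} − 1)/3.
By induction, N(H_i) = (4^{i+1} − 1)/3 for all i ≥ 0.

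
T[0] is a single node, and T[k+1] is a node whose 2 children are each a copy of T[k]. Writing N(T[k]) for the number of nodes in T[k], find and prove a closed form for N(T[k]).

Claim: N(T[k]) = 2^{k+1} − 1.

Base case: N(T[0]) = 1, and 2^{0+1} − 1 = 1.
Assume N(T[j]) = 2^{j+1} − 1.
Then N(T[j+1]) = 1 + 2N(T[j]) = 1 + 2(2^{j+1} − 1) = 2^{j+2} − 2 + 1 = 2^{j+2} − 1.
So the formula holds for j+1, and by induction N(T[k]) = 2^{k+1} − 1 for all k ≥ 0.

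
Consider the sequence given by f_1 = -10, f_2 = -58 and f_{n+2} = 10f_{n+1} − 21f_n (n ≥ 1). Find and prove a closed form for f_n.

Claim: f_n = -3^n − 7^n.

Base cases: f_1 = -10 and -3^1 − 7^1 = -10; f_2 = -58 and -3^2 − 7^2 = -58.
Assume f_i = -3^i − 7^i for all 1 ≤ i ≤ j, where j ≥ 2.
Then f_{j+1} = 10f_j − 21f_{j−1} = 10·(-3^j − 7^j) − 21·(-3^{j−1} − 7^{j−1}) = -(10·3 − 21)3^{j−1} − (10·7 − 21)7^{j−1} = -9·3^{j−1} − 49·7^{j−1} = -3^{j+1} − 7^{j+1}.
By strong induction, f_n = -3^n − 7^n for all n ≥ 1.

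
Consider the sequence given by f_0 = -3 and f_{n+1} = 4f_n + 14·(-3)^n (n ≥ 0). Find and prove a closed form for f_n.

Claim: f_n = -4^n − 2·(-3)^n.

Base case: f_0 = -3, and -4^0 − 2·(-3)^0 = -1 − 2 = -3.
Assume f_j = -4^j − 2·(-3)^j for some j ≥ 0.
Then f_{j+1} = 4f_j + 14·(-3)^j = 4·(-4^j − 2·(-3)^j) + 14·(-3)^j = -4^{j+1} − 8·(-3)^j + 14·(-3)^j = -4^{j+1} + 6·(-3)^j = -4^{j+1} − 2·(-3)^{j+1}.
This completes the inductive step, so f_n = -4^n − 2·(-3)^n for all n ≥ 0.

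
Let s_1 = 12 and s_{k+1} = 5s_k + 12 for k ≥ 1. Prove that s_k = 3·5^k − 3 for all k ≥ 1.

Base case: s_1 = 12, and 3·5^1 − 3 = 15 − 3 = 12.
Assume s_m = 3·5^m − 3 for some m ≥ 1.
Then s_{m+1} = 5s_m + 12 = 5·(3·5^m − 3) + 12 = 15·5^m − 15 + 12 = 3·5^{m+1} − 3.
This completes the inductive step, so s_k = 3·5^k − 3 for all k ≥ 1.

s_k = 3·5^k − 3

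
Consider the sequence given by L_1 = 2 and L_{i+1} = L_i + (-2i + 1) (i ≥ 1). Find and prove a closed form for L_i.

Claim: L_i = -i^2 + 2i + 1.

Base case: L_1 = 2, and -1^2 + 2·1 + 1 = 2.
Assume L_k = -k^2 + 2k + 1.
Then L_{k+1} = L_k + (-2k + 1) = (-k^2 + 2k + 1) + (-2k + 1) = -k^2 + 2,
and -(k+1)^2 + 2·(k+1) + 1 = -k^2 + 2.
Hence L_i = -i^2 + 2i + 1 for every i ≥ 1, by induction.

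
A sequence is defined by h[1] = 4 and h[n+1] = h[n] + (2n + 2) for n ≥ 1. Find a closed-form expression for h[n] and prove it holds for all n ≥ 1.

Claim: h[n] = n^2 + n + 2.

Base case: h[1] = 4, and 1^2 + 1 + 2 = 4.
Assume h[m] = m^2 + m + 2.
Then h[m+1] = h[m] + (2m + 2) = (m^2 + m + 2) + (2m + 2) = m^2 + 3m + 4,
and (m+1)^2 + (m+1) + 2 = m^2 + 3m + 4.
By induction, h[n] = n^2 + n + 2 for all n ≥ 1.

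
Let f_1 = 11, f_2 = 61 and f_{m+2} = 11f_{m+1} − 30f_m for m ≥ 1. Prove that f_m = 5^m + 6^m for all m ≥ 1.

Base cases: f_1 = 11 and 5^1 + 6^1 = 11; f_2 = 61 and 5^2 + 6^2 = 61.
Assume f_j = 5^j + 6^j for all 1 ≤ j ≤ k, where k ≥ 2.
Then f_{k+1} = 11f_k − 30f_{k−1} = 11·(5^k + 6^k) − 30·(5^{k−1} + 6^{k−1}) = (11·5 − 30)5^{k−1} + (11·6 − 30)6^{k−1} = 25·5^{k−1} + 36·6^{k−1} = 5^{k+1} + 6^{k+1}.
This completes the inductive step, so f_m = 5^m + 6^m for all m ≥ 1.

f_m = 5^m + 6^m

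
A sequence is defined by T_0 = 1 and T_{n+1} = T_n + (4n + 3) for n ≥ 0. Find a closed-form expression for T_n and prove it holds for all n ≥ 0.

Claim: T_n = 2n^2 + n + 1.

Base case: T_0 = 1, and 2·0^2 + 0 + 1 = 1.
Assume T_k = 2k^2 + k + 1.
Then T_{k+1} = T_k + (4k + 3) = (2k^2 + k + 1) + (4k + 3) = 2k^2 + 5k + 4,
and 2·(k+1)^2 + (k+1) + 1 = 2k^2 + 5k + 4.
By induction, T_n = 2n^2 + n + 1 for all n ≥ 0.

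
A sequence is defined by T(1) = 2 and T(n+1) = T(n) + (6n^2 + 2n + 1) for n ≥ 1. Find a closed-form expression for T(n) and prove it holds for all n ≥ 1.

Claim: T(n) = 2n^3 − 2n^2 + n + 1.

Base case: T(1) = 2, and 2·1^3 − 2·1^2 + 1 + 1 = 2.
Assume T(r) = 2r^3 − 2r^2 + r + 1.
Then T(r+1) = T(r) + (6r^2 + 2r + 1) = (2r^3 − 2r^2 + r + 1) + (6r^2 + 2r + 1) = 2r^3 + 4r^2 + 3r + 2,
and 2·(r+1)^3 − 2·(r+1)^2 + (r+1) + 1 = 2r^3 + 4r^2 + 3r + 2.
This completes the inductive step, so T(n) = 2n^3 − 2n^2 + n + 1 for all n ≥ 1.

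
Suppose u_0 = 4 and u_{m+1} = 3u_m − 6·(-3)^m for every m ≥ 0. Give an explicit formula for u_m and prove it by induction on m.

Claim: u_m = 3·3^m + (-3)^m.

Base case: u_0 = 4, and 3·3^0 + (-3)^0 = 3 + 1 = 4.
Assume u_k = 3·3^k + (-3)^k for some k ≥ 0.
Then u_{k+1} = 3u_k − 6·(-3)^k = 3·(3·3^k + (-3)^k) − 6·(-3)^k = 3·3^{k+1} + 3·(-3)^k − 6·(-3)^k = 3·3^{k+1} − 3·(-3)^k = 3·3^{k+1} + (-3)^{k+1}.
By induction, u_m = 3·3^m + (-3)^m for all m ≥ 0.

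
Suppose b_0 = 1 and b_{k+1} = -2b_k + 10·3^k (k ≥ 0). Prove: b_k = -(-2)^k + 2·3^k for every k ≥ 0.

Base case: b_0 = 1, and -(-2)^0 + 2·3^0 = -1 + 2 = 1.
Assume b_j = -(-2)^j + 2·3^j for some j ≥ 0.
Then b_{j+1} = -2b_j + 10·3^j = -2·(-(-2)^j + 2·3^j) + 10·3^j = -(-2)^{j+1} − 4·3^j + 10·3^j = -(-2)^{j+1} + 6·3^j = -(-2)^{j+1} + 2·3^{j+1}.
Hence b_k = -(-2)^k + 2·3^k for every k ≥ 0, by induction.

b_k = -(-2)^k + 2·3^k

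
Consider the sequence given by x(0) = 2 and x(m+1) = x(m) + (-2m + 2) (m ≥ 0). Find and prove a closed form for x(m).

Claim: x(m) = -m^2 + 3m + 2.

Base case: x(0) = 2, and -0^2 + 3·0 + 2 = 2.
Assume x(r) = -r^2 + 3r + 2.
Then x(r+1) = x(r) + (-2r + 2) = (-r^2 + 3r + 2) + (-2r + 2) = -r^2 + r + 4,
and -(r+1)^2 + 3·(r+1) + 2 = -r^2 + r + 4.
This completes the inductive step, so x(m) = -m^2 + 3m + 2 for all m ≥ 0.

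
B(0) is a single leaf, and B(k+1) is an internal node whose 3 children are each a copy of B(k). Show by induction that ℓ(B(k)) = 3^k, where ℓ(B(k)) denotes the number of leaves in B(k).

Base case: ℓ(B(0)) = 1, and 3^0 = 1.
Assume ℓ(B(m)) = 3^m.
Then ℓ(B(m+1)) = 3·ℓ(B(m)) = 3·3^m = 3^{m+1}.
This completes the inductive step, so ℓ(B(k)) = 3^k for all k ≥ 0.

ℓ(B(k)) = 3^k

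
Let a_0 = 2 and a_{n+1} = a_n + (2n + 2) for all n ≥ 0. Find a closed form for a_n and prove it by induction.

Claim: a_n = n^2 + n + 2.

Base case: a_0 = 2, and 0^2 + 0 + 2 = 2.
Assume a_j = j^2 + j + 2.
Then a_{j+1} = a_j + (2j + 2) = (j^2 + j + 2) + (2j + 2) = j^2 + 3j + 4,
and (j+1)^2 + (j+1) + 2 = j^2 + 3j + 4.
This completes the inductive step, so a_n = n^2 + n + 2 for all n ≥ 0.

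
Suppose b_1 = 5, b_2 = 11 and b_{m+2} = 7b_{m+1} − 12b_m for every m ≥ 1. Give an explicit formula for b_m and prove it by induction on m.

Claim: b_m = 3·3^m − 4^m.

Base cases: b_1 = 5 and 3·3^1 − 4^1 = 5; b_2 = 11 and 3·3^2 − 4^2 = 11.
Assume b_j = 3·3^j − 4^j for all 1 ≤ j ≤ k, where k ≥ 2.
Then b_{k+1} = 7b_k − 12b_{k−1} = 7·(3·3^k − 4^k) − 12·(3·3^{k−1} − 4^{k−1}) = 3·(7·3 − 12)3^{k−1} − (7·4 − 12)4^{k−1} = 27·3^{k−1} − 16·4^{k−1} = 3·3^{k+1} − 4^{k+1}.
By strong induction, b_m = 3·3^m − 4^m for all m ≥ 1.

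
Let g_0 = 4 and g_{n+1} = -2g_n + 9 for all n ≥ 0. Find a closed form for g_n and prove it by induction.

Claim: g_n = (-2)^n + 3.

Base case: g_0 = 4, and (-2)^0 + 3 = 1 + 3 = 4.
Assume g_k = (-2)^k + 3 for some k ≥ 0.
Then g_{k+1} = -2g_k + 9 = -2·((-2)^k + 3) + 9 = -2·(-2)^k − 6 + 9 = (-2)^{k+1} + 3.
So the formula holds for k+1, and by induction g_n = (-2)^n + 3 for all n ≥ 0.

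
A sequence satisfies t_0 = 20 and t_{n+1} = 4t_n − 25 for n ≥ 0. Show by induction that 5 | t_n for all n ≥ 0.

Base case: t_0 = 20 = 5·4, so 5 | t_0.
Assume 5 | t_r, so t_r = 5s for some integer s.
Then t_{r+1} = 4t_r − 25 = 4·(5s) − 25 = 5(4s − 5), so 5 | t_{r+1}.
Hence 5 | t_n for every n ≥ 0, by induction.

5 | t_n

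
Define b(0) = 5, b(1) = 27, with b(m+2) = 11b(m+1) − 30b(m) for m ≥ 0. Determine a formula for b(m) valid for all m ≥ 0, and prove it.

Claim: b(m) = 3·5^m + 2·6^m.

Base cases: b(0) = 5 and 3·5^0 + 2·6^0 = 5; b(1) = 27 and 3·5^1 + 2·6^1 = 27.
Assume b(i) = 3·5^i + 2·6^i for all 0 ≤ i ≤ j, where j ≥ 1.
Then b(j+1) = 11b(j) − 30b(j−1) = 11·(3·5^j + 2·6^j) − 30·(3·5^{j−1} + 2·6^{j−1}) = 3·(11·5 − 30)5^{j−1} + 2·(11·6 − 30)6^{j−1} = 75·5^{j−1} + 72·6^{j−1} = 3·5^{j+1} + 2·6^{j+1}.
By strong induction, b(m) = 3·5^m + 2·6^m for all m ≥ 0.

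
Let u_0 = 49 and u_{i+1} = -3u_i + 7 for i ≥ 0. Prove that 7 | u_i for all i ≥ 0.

Base case: u_0 = 49 = 7·7, so 7 | u_0.
Assume 7 | u_r, so u_r = 7t for some integer t.
Then u_{r+1} = -3u_r + 7 = -3·(7t) + 7 = 7(-3t + 1), so 7 | u_{r+1}.
Hence 7 | u_i for every i ≥ 0, by induction.

7 | u_i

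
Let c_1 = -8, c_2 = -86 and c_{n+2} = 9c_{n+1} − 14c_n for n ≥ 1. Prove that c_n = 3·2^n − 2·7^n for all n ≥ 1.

Base cases: c_1 = -8 and 3·2^1 − 2·7^1 = -8; c_2 = -86 and 3·2^2 − 2·7^2 = -86.
Assume c_j = 3·2^j − 2·7^j for all 1 ≤ j ≤ k, where k ≥ 2.
Then c_{k+1} = 9c_k − 14c_{k−1} = 9·(3·2^k − 2·7^k) − 14·(3·2^{k−1} − 2·7^{k−1}) = 3·(9·2 − 14)2^{k−1} − 2·(9·7 − 14)7^{k−1} = 12·2^{k−1} − 98·7^{k−1} = 3·2^{k+1} − 2·7^{k+1}.
So the formula holds for k+1, and by strong induction c_n = 3·2^n − 2·7^n for all n ≥ 1.

c_n = 3·2^n − 2·7^n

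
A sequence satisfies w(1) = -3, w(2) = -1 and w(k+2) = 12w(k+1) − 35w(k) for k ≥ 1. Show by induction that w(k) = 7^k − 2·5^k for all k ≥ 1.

Base cases: w(1) = -3 and 7^1 − 2·5^1 = -3; w(2) = -1 and 7^2 − 2·5^2 = -1.
Assume w(j) = 7^j − 2·5^j for all 1 ≤ j ≤ r, where r ≥ 2.
Then w(r+1) = 12w(r) − 35w(r−1) = 12·(7^r − 2·5^r) − 35·(7^{r−1} − 2·5^{r−1}) = (12·7 − 35)7^{r−1} − 2·(12·5 − 35)5^{r−1} = 49·7^{r−1} − 50·5^{r−1} = 7^{r+1} − 2·5^{r+1}.
This completes the inductive step, so w(k) = 7^k − 2·5^k for all k ≥ 1.

w(k) = 7^k − 2·5^k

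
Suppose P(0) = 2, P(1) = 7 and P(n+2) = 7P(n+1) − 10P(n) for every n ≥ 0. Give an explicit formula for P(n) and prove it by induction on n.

Claim: P(n) = 5^n + 2^n.

Base cases: P(0) = 2 and 5^0 + 2^0 = 2; P(1) = 7 and 5^1 + 2^1 = 7.
Assume P(i) = 5^i + 2^i for all 0 ≤ i ≤ j, where j ≥ 1.
Then P(j+1) = 7P(j) − 10P(j−1) = 7·(5^j + 2^j) − 10·(5^{j−1} + 2^{j−1}) = (7·5 − 10)5^{j−1} + (7·2 − 10)2^{j−1} = 25·5^{j−1} + 4·2^{j−1} = 5^{j+1} + 2^{j+1}.
This completes the inductive step, so P(n) = 5^n + 2^n for all n ≥ 0.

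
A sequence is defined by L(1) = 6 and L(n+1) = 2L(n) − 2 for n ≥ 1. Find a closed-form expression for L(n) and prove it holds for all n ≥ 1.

Claim: L(n) = 2^{n+1} + 2.

Base case: L(1) = 6, and 2^{1+1} + 2 = 4 + 2 = 6.
Assume L(k) = 2^{k+1} + 2 for some k ≥ 1.
Then L(k+1) = 2L(k) − 2 = 2·(2^{k+1} + 2) − 2 = 2^{k+2} + 4 − 2 = 2^{k+2} + 2.
This completes the inductive step, so L(n) = 2^{n+1} + 2 for all n ≥ 1.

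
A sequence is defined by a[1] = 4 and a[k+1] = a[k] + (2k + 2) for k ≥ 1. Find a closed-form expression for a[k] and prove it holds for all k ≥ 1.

Claim: a[k] = k^2 + k + 2.

Base case: a[1] = 4, and 1^2 + 1 + 2 = 4.
Assume a[j] = j^2 + j + 2.
Then a[j+1] = a[j] + (2j + 2) = (j^2 + j + 2) + (2j + 2) = j^2 + 3j + 4,
and (j+1)^2 + (j+1) + 2 = j^2 + 3j + 4.
By induction, a[k] = k^2 + k + 2 for all k ≥ 1.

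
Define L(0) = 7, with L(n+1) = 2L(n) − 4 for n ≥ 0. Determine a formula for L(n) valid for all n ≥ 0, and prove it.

Claim: L(n) = 3·2^n + 4.

Base case: L(0) = 7, and 3·2^0 + 4 = 3 + 4 = 7.
Assume L(k) = 3·2^k + 4 for some k ≥ 0.
Then L(k+1) = 2L(k) − 4 = 2·(3·2^k + 4) − 4 = 6·2^k + 8 − 4 = 3·2^{k+1} + 4.
So the formula holds for k+1, and by induction L(n) = 3·2^n + 4 for all n ≥ 0.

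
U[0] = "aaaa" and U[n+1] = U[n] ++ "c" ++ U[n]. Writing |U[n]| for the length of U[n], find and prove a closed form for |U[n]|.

Claim: |U[n]| = 5·2^n − 1.

Base case: |U[0]| = 4, and 5·2^0 − 1 = 4.
Assume |U[j]| = 5·2^j − 1.
Then |U[j+1]| = |U[j]| + 1 + |U[j]| = 2|U[j]| + 1 = 2(5·2^j − 1) + 1 = 5·2^{j+1} − 2 + 1 = 5·2^{j+1} − 1.
By induction, |U[n]| = 5·2^n − 1 for all n ≥ 0.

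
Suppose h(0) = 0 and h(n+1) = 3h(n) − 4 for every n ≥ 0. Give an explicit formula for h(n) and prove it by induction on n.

Claim: h(n) = -2·3^n + 2.

Base case: h(0) = 0, and -2·3^0 + 2 = -2 + 2 = 0.
Assume h(k) = -2·3^k + 2 for some k ≥ 0.
Then h(k+1) = 3h(k) − 4 = 3·(-2·3^k + 2) − 4 = -6·3^k + 6 − 4 = -2·3^{k+1} + 2.
Hence h(n) = -2·3^n + 2 for every n ≥ 0, by induction.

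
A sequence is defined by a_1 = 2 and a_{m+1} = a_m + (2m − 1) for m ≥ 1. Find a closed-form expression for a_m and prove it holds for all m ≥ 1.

Claim: a_m = m^2 − 2m + 3.

Base case: a_1 = 2, and 1^2 − 2·1 + 3 = 2.
Assume a_j = j^2 − 2j + 3.
Then a_{j+1} = a_j + (2j − 1) = (j^2 − 2j + 3) + (2j − 1) = j^2 + 2,
and (j+1)^2 − 2·(j+1) + 3 = j^2 + 2.
By induction, a_m = m^2 − 2m + 3 for all m ≥ 1.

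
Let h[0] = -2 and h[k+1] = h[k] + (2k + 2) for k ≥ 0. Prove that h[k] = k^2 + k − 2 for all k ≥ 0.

Base case: h[0] = -2, and 0^2 + 0 − 2 = -2.
Assume h[j] = j^2 + j − 2.
Then h[j+1] = h[j] + (2j + 2) = (j^2 + j − 2) + (2j + 2) = j^2 + 3j,
and (j+1)^2 + (j+1) − 2 = j^2 + 3j.
Hence h[k] = k^2 + k − 2 for every k ≥ 0, by induction.

h[k] = k^2 + k − 2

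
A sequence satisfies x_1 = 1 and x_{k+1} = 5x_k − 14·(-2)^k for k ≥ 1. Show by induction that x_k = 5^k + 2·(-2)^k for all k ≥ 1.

Base case: x_1 = 1, and 5^1 + 2·(-2)^1 = 5 − 4 = 1.
Assume x_m = 5^m + 2·(-2)^m for some m ≥ 1.
Then x_{m+1} = 5x_m − 14·(-2)^m = 5·(5^m + 2·(-2)^m) − 14·(-2)^m = 5^{m+1} + 10·(-2)^m − 14·(-2)^m = 5^{m+1} − 4·(-2)^m = 5^{m+1} + 2·(-2)^{m+1}.
This completes the inductive step, so x_k = 5^k + 2·(-2)^k for all k ≥ 1.

x_k = 5^k + 2·(-2)^k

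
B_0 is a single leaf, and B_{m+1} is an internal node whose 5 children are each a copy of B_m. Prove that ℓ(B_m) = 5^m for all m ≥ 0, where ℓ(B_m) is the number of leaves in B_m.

Base case: ℓ(B_0) = 1, and 5^0 = 1.
Assume ℓ(B_k) = 5^k.
Then ℓ(B_{k+1}) = 5·ℓ(B_k) = 5·5^k = 5^{k+1}.
So the formula holds for k+1, and by induction ℓ(B_m) = 5^m for all m ≥ 0.

ℓ(B_m) = 5^m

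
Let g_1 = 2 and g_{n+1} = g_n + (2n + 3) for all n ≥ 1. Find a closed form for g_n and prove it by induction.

Claim: g_n = n^2 + 2n − 1.

Base case: g_1 = 2, and 1^2 + 2·1 − 1 = 2.
Assume g_r = r^2 + 2r − 1.
Then g_{r+1} = g_r + (2r + 3) = (r^2 + 2r − 1) + (2r + 3) = r^2 + 4r + 2,
and (r+1)^2 + 2·(r+1) − 1 = r^2 + 4r + 2.
This completes the inductive step, so g_n = n^2 + 2n − 1 for all n ≥ 1.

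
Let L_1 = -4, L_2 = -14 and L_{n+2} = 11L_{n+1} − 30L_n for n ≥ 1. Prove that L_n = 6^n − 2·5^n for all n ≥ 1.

Base cases: L_1 = -4 and 6^1 − 2·5^1 = -4; L_2 = -14 and 6^2 − 2·5^2 = -14.
Assume L_j = 6^j − 2·5^j for all 1 ≤ j ≤ k, where k ≥ 2.
Then L_{k+1} = 11L_k − 30L_{k−1} = 11·(6^k − 2·5^k) − 30·(6^{k−1} − 2·5^{k−1}) = (11·6 − 30)6^{k−1} − 2·(11·5 − 30)5^{k−1} = 36·6^{k−1} − 50·5^{k−1} = 6^{k+1} − 2·5^{k+1}.
This completes the inductive step, so L_n = 6^n − 2·5^n for all n ≥ 1.

L_n = 6^n − 2·5^n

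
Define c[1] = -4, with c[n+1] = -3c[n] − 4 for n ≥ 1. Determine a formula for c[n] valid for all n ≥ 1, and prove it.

Claim: c[n] = (-3)^n − 1.

Base case: c[1] = -4, and (-3)^1 − 1 = -3 − 1 = -4.
Assume c[r] = (-3)^r − 1 for some r ≥ 1.
Then c[r+1] = -3c[r] − 4 = -3·((-3)^r − 1) − 4 = -3·(-3)^r + 3 − 4 = (-3)^{r+1} − 1.
By induction, c[n] = (-3)^n − 1 for all n ≥ 1.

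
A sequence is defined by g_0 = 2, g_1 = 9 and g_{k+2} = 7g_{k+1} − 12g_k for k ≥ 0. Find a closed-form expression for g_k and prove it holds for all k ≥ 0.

Claim: g_k = 3·4^k − 3^k.

Base cases: g_0 = 2 and 3·4^0 − 3^0 = 2; g_1 = 9 and 3·4^1 − 3^1 = 9.
Assume g_j = 3·4^j − 3^j for all 0 ≤ j ≤ r, where r ≥ 1.
Then g_{r+1} = 7g_r − 12g_{r−1} = 7·(3·4^r − 3^r) − 12·(3·4^{r−1} − 3^{r−1}) = 3·(7·4 − 12)4^{r−1} − (7·3 − 12)3^{r−1} = 48·4^{r−1} − 9·3^{r−1} = 3·4^{r+1} − 3^{r+1}.
So the formula holds for r+1, and by strong induction g_k = 3·4^k − 3^k for all k ≥ 0.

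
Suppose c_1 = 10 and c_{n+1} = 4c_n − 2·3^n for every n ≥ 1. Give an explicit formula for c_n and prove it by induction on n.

Claim: c_n = 4^n + 2·3^n.

Base case: c_1 = 10, and 4^1 + 2·3^1 = 4 + 6 = 10.
Assume c_r = 4^r + 2·3^r for some r ≥ 1.
Then c_{r+1} = 4c_r − 2·3^r = 4·(4^r + 2·3^r) − 2·3^r = 4^{r+1} + 8·3^r − 2·3^r = 4^{r+1} + 6·3^r = 4^{r+1} + 2·3^{r+1}.
By induction, c_n = 4^n + 2·3^n for all n ≥ 1.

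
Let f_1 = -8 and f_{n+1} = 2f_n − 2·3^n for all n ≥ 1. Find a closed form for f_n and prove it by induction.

Claim: f_n = -2^n − 2·3^n.

Base case: f_1 = -8, and -2^1 − 2·3^1 = -2 − 6 = -8.
Assume f_j = -2^j − 2·3^j for some j ≥ 1.
Then f_{j+1} = 2f_j − 2·3^j = 2·(-2^j − 2·3^j) − 2·3^j = -2^{j+1} − 4·3^j − 2·3^j = -2^{j+1} − 6·3^j = -2^{j+1} − 2·3^{j+1}.
This completes the inductive step, so f_n = -2^n − 2·3^n for all n ≥ 1.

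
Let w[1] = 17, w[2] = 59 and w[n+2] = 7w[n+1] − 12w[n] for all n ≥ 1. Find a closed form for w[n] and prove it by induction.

Claim: w[n] = 3·3^n + 2·4^n.

Base cases: w[1] = 17 and 3·3^1 + 2·4^1 = 17; w[2] = 59 and 3·3^2 + 2·4^2 = 59.
Assume w[i] = 3·3^i + 2·4^i for all 1 ≤ i ≤ j, where j ≥ 2.
Then w[j+1] = 7w[j] − 12w[j−1] = 7·(3·3^j + 2·4^j) − 12·(3·3^{j−1} + 2·4^{j−1}) = 3·(7·3 − 12)3^{j−1} + 2·(7·4 − 12)4^{j−1} = 27·3^{j−1} + 32·4^{j−1} = 3·3^{j+1} + 2·4^{j+1}.
Hence w[n] = 3·3^n + 2·4^n for every n ≥ 1, by strong induction.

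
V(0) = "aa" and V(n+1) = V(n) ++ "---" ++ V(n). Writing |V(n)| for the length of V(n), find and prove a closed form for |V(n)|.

Claim: |V(n)| = 5·2^n − 3.

Base case: |V(0)| = 2, and 5·2^0 − 3 = 2.
Assume |V(r)| = 5·2^r − 3.
Then |V(r+1)| = |V(r)| + 3 + |V(r)| = 2|V(r)| + 3 = 2(5·2^r − 3) + 3 = 5·2^{r+1} − 6 + 3 = 5·2^{r+1} − 3.
This completes the inductive step, so |V(n)| = 5·2^n − 3 for all n ≥ 0.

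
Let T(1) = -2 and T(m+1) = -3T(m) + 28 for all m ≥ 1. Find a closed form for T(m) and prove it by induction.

Claim: T(m) = 3·(-3)^m + 7.

Base case: T(1) = -2, and 3·(-3)^1 + 7 = -9 + 7 = -2.
Assume T(k) = 3·(-3)^k + 7 for some k ≥ 1.
Then T(k+1) = -3T(k) + 28 = -3·(3·(-3)^k + 7) + 28 = -9·(-3)^k − 21 + 28 = 3·(-3)^{k+1} + 7.
So the formula holds for k+1, and by induction T(m) = 3·(-3)^m + 7 for all m ≥ 1.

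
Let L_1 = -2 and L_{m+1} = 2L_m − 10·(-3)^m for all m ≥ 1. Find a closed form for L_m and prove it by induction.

Claim: L_m = 2·2^m + 2·(-3)^m.

Base case: L_1 = -2, and 2·2^1 + 2·(-3)^1 = 4 − 6 = -2.
Assume L_k = 2·2^k + 2·(-3)^k for some k ≥ 1.
Then L_{k+1} = 2L_k − 10·(-3)^k = 2·(2·2^k + 2·(-3)^k) − 10·(-3)^k = 2·2^{k+1} + 4·(-3)^k − 10·(-3)^k = 2·2^{k+1} − 6·(-3)^k = 2·2^{k+1} + 2·(-3)^{k+1}.
Hence L_m = 2·2^m + 2·(-3)^m for every m ≥ 1, by induction.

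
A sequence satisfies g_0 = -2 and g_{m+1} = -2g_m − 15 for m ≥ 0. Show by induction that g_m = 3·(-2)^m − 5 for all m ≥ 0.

Base case: g_0 = -2, and 3·(-2)^0 − 5 = 3 − 5 = -2.
Assume g_k = 3·(-2)^k − 5 for some k ≥ 0.
Then g_{k+1} = -2g_k − 15 = -2·(3·(-2)^k − 5) − 15 = -6·(-2)^k + 10 − 15 = 3·(-2)^{k+1} − 5.
This completes the inductive step, so g_m = 3·(-2)^m − 5 for all m ≥ 0.

g_m = 3·(-2)^m − 5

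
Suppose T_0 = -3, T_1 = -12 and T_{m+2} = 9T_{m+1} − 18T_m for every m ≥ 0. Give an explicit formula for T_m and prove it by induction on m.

Claim: T_m = -6^m − 2·3^m.

Base cases: T_0 = -3 and -6^0 − 2·3^0 = -3; T_1 = -12 and -6^1 − 2·3^1 = -12.
Assume T_j = -6^j − 2·3^j for all 0 ≤ j ≤ r, where r ≥ 1.
Then T_{r+1} = 9T_r − 18T_{r−1} = 9·(-6^r − 2·3^r) − 18·(-6^{r−1} − 2·3^{r−1}) = -(9·6 − 18)6^{r−1} − 2·(9·3 − 18)3^{r−1} = -36·6^{r−1} − 18·3^{r−1} = -6^{r+1} − 2·3^{r+1}.
This completes the inductive step, so T_m = -6^m − 2·3^m for all m ≥ 0.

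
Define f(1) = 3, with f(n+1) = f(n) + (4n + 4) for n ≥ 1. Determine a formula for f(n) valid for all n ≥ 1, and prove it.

Claim: f(n) = 2n^2 + 2n − 1.

Base case: f(1) = 3, and 2·1^2 + 2·1 − 1 = 3.
Assume f(j) = 2j^2 + 2j − 1.
Then f(j+1) = f(j) + (4j + 4) = (2j^2 + 2j − 1) + (4j + 4) = 2j^2 + 6j + 3,
and 2·(j+1)^2 + 2·(j+1) − 1 = 2j^2 + 6j + 3.
By induction, f(n) = 2n^2 + 2n − 1 for all n ≥ 1.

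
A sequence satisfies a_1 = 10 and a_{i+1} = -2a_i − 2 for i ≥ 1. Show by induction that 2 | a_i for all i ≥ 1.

Base case: a_1 = 10 = 2·5, so 2 | a_1.
Assume 2 | a_j, so a_j = 2t for some integer t.
Then a_{j+1} = -2a_j − 2 = -2·(2t) − 2 = 2(-2t − 1), so 2 | a_{j+1}.
By induction, 2 | a_i for all i ≥ 1.

2 | a_i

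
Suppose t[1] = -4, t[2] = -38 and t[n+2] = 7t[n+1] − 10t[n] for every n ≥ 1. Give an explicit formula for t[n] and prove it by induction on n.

Claim: t[n] = 3·2^n − 2·5^n.

Base cases: t[1] = -4 and 3·2^1 − 2·5^1 = -4; t[2] = -38 and 3·2^2 − 2·5^2 = -38.
Assume t[i] = 3·2^i − 2·5^i for all 1 ≤ i ≤ j, where j ≥ 2.
Then t[j+1] = 7t[j] − 10t[j−1] = 7·(3·2^j − 2·5^j) − 10·(3·2^{j−1} − 2·5^{j−1}) = 3·(7·2 − 10)2^{j−1} − 2·(7·5 − 10)5^{j−1} = 12·2^{j−1} − 50·5^{j−1} = 3·2^{j+1} − 2·5^{j+1}.
So the formula holds for j+1, and by strong induction t[n] = 3·2^n − 2·5^n for all n ≥ 1.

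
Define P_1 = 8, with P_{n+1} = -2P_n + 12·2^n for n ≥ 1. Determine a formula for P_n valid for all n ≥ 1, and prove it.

Claim: P_n = -(-2)^n + 3·2^n.

Base case: P_1 = 8, and -(-2)^1 + 3·2^1 = 2 + 6 = 8.
Assume P_k = -(-2)^k + 3·2^k for some k ≥ 1.
Then P_{k+1} = -2P_k + 12·2^k = -2·(-(-2)^k + 3·2^k) + 12·2^k = -(-2)^{k+1} − 6·2^k + 12·2^k = -(-2)^{k+1} + 6·2^k = -(-2)^{k+1} + 3·2^{k+1}.
By induction, P_n = -(-2)^n + 3·2^n for all n ≥ 1.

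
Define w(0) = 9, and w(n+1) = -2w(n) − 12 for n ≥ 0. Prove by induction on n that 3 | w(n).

Base case: w(0) = 9 = 3·3, so 3 | w(0).
Assume 3 | w(m), so w(m) = 3t for some integer t.
Then w(m+1) = -2w(m) − 12 = -2·(3t) − 12 = 3(-2t − 4), so 3 | w(m+1).
By induction, 3 | w(n) for all n ≥ 0.

3 | w(n)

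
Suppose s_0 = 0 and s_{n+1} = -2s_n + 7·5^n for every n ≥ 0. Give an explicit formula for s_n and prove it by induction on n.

Claim: s_n = -(-2)^n + 5^n.

Base case: s_0 = 0, and -(-2)^0 + 5^0 = -1 + 1 = 0.
Assume s_j = -(-2)^j + 5^j for some j ≥ 0.
Then s_{j+1} = -2s_j + 7·5^j = -2·(-(-2)^j + 5^j) + 7·5^j = -(-2)^{j+1} − 2·5^j + 7·5^j = -(-2)^{j+1} + 5·5^j = -(-2)^{j+1} + 5^{j+1}.
So the formula holds for j+1, and by induction s_n = -(-2)^n + 5^n for all n ≥ 0.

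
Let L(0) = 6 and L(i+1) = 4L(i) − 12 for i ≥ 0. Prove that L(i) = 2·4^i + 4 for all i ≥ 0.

Base case: L(0) = 6, and 2·4^0 + 4 = 2 + 4 = 6.
Assume L(j) = 2·4^j + 4 for some j ≥ 0.
Then L(j+1) = 4L(j) − 12 = 4·(2·4^j + 4) − 12 = 8·4^j + 16 − 12 = 2·4^{j+1} + 4.
So the formula holds for j+1, and by induction L(i) = 2·4^i + 4 for all i ≥ 0.

L(i) = 2·4^i + 4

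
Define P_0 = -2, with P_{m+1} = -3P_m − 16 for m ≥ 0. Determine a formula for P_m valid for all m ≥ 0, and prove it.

Claim: P_m = 2·(-3)^m − 4.

Base case: P_0 = -2, and 2·(-3)^0 − 4 = 2 − 4 = -2.
Assume P_r = 2·(-3)^r − 4 for some r ≥ 0.
Then P_{r+1} = -3P_r − 16 = -3·(2·(-3)^r − 4) − 16 = -6·(-3)^r + 12 − 16 = 2·(-3)^{r+1} − 4.
So the formula holds for r+1, and by induction P_m = 2·(-3)^m − 4 for all m ≥ 0.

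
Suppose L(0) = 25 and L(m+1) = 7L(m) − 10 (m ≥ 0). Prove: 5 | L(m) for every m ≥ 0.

Base case: L(0) = 25 = 5·5, so 5 | L(0).
Assume 5 | L(k), so L(k) = 5t for some integer t.
Then L(k+1) = 7L(k) − 10 = 7·(5t) − 10 = 5(7t − 2), so 5 | L(k+1).
So the property holds for k+1, and by induction 5 | L(m) for all m ≥ 0.

5 | L(m)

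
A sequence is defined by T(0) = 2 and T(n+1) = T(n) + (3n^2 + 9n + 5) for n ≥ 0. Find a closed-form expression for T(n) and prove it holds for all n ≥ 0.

Claim: T(n) = n^3 + 3n^2 + n + 2.

Base case: T(0) = 2, and 0^3 + 3·0^2 + 0 + 2 = 2.
Assume T(r) = r^3 + 3r^2 + r + 2.
Then T(r+1) = T(r) + (3r^2 + 9r + 5) = (r^3 + 3r^2 + r + 2) + (3r^2 + 9r + 5) = r^3 + 6r^2 + 10r + 7,
and (r+1)^3 + 3·(r+1)^2 + (r+1) + 2 = r^3 + 6r^2 + 10r + 7.
By induction, T(n) = n^3 + 3n^2 + n + 2 for all n ≥ 0.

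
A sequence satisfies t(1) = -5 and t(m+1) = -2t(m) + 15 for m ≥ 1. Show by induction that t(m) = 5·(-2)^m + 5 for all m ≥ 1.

Base case: t(1) = -5, and 5·(-2)^1 + 5 = -10 + 5 = -5.
Assume t(j) = 5·(-2)^j + 5 for some j ≥ 1.
Then t(j+1) = -2t(j) + 15 = -2·(5·(-2)^j + 5) + 15 = -10·(-2)^j − 10 + 15 = 5·(-2)^{j+1} + 5.
This completes the inductive step, so t(m) = 5·(-2)^m + 5 for all m ≥ 1.

t(m) = 5·(-2)^m + 5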